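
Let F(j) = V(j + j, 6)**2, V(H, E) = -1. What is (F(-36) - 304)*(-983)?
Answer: 297849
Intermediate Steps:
F(j) = 1 (F(j) = (-1)**2 = 1)
(F(-36) - 304)*(-983) = (1 - 304)*(-983) = -303*(-983) = 297849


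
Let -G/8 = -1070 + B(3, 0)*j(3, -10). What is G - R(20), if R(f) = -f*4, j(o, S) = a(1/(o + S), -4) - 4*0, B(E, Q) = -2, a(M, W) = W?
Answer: 8576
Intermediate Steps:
j(o, S) = -4 (j(o, S) = -4 - 4*0 = -4 + 0 = -4)
R(f) = -4*f
G = 8496 (G = -8*(-1070 - 2*(-4)) = -8*(-1070 + 8) = -8*(-1062) = 8496)
G - R(20) = 8496 - (-4)*20 = 8496 - 1*(-80) = 8496 + 80 = 8576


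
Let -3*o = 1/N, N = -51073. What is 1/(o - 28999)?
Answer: -153219/4443197780 ≈ -3.4484e-5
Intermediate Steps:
o = 1/153219 (o = -⅓/(-51073) = -⅓*(-1/51073) = 1/153219 ≈ 6.5266e-6)
1/(o - 28999) = 1/(1/153219 - 28999) = 1/(-4443197780/153219) = -153219/4443197780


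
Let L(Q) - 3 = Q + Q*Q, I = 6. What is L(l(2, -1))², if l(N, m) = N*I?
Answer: 25281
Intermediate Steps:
l(N, m) = 6*N (l(N, m) = N*6 = 6*N)
L(Q) = 3 + Q + Q² (L(Q) = 3 + (Q + Q*Q) = 3 + (Q + Q²) = 3 + Q + Q²)
L(l(2, -1))² = (3 + 6*2 + (6*2)²)² = (3 + 12 + 12²)² = (3 + 12 + 144)² = 159² = 25281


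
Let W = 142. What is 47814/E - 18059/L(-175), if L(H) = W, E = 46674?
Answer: -139349363/1104618 ≈ -126.15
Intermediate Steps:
L(H) = 142
47814/E - 18059/L(-175) = 47814/46674 - 18059/142 = 47814*(1/46674) - 18059*1/142 = 7969/7779 - 18059/142 = -139349363/1104618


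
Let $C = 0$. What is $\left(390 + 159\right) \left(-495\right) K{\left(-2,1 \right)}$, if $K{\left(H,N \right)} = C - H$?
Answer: $-543510$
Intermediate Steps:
$K{\left(H,N \right)} = - H$ ($K{\left(H,N \right)} = 0 - H = - H$)
$\left(390 + 159\right) \left(-495\right) K{\left(-2,1 \right)} = \left(390 + 159\right) \left(-495\right) \left(\left(-1\right) \left(-2\right)\right) = 549 \left(-495\right) 2 = \left(-271755\right) 2 = -543510$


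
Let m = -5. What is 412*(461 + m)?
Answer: 187872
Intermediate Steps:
412*(461 + m) = 412*(461 - 5) = 412*456 = 187872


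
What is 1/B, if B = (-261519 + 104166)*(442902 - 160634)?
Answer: -1/44415716604 ≈ -2.2515e-11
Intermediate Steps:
B = -44415716604 (B = -157353*282268 = -44415716604)
1/B = 1/(-44415716604) = -1/44415716604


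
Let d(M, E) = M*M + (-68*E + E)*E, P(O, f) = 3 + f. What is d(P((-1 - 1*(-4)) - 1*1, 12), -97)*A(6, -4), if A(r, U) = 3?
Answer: -1890534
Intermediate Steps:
d(M, E) = M**2 - 67*E**2 (d(M, E) = M**2 + (-67*E)*E = M**2 - 67*E**2)
d(P((-1 - 1*(-4)) - 1*1, 12), -97)*A(6, -4) = ((3 + 12)**2 - 67*(-97)**2)*3 = (15**2 - 67*9409)*3 = (225 - 630403)*3 = -630178*3 = -1890534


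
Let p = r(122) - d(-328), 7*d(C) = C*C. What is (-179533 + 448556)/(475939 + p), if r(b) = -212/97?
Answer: 182666617/312725449 ≈ 0.58411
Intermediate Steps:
r(b) = -212/97 (r(b) = -212*1/97 = -212/97)
d(C) = C²/7 (d(C) = (C*C)/7 = C²/7)
p = -10437132/679 (p = -212/97 - (-328)²/7 = -212/97 - 107584/7 = -10437132/679 ≈ -15371.)
(-179533 + 448556)/(475939 + p) = (-179533 + 448556)/(475939 - 10437132/679) = 269023/(312725449/679) = 269023*(679/312725449) = 182666617/312725449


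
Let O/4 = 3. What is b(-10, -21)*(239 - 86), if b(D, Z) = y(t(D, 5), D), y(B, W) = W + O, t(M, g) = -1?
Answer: 306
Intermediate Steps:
O = 12 (O = 4*3 = 12)
y(B, W) = 12 + W (y(B, W) = W + 12 = 12 + W)
b(D, Z) = 12 + D
b(-10, -21)*(239 - 86) = (12 - 10)*(239 - 86) = 2*153 = 306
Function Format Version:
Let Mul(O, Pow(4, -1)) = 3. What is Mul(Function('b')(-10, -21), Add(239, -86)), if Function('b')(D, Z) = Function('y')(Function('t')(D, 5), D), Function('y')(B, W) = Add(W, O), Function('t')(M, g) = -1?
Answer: 306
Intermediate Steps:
O = 12 (O = Mul(4, 3) = 12)
Function('y')(B, W) = Add(12, W) (Function('y')(B, W) = Add(W, 12) = Add(12, W))
Function('b')(D, Z) = Add(12, D)
Mul(Function('b')(-10, -21), Add(239, -86)) = Mul(Add(12, -10), Add(239, -86)) = Mul(2, 153) = 306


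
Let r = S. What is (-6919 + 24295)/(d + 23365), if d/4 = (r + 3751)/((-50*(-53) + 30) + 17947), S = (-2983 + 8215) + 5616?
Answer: 119471584/160669417 ≈ 0.74359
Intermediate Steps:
S = 10848 (S = 5232 + 5616 = 10848)
r = 10848
d = 58396/20627 (d = 4*((10848 + 3751)/((-50*(-53) + 30) + 17947)) = 4*(14599/((2650 + 30) + 17947)) = 4*(14599/(2680 + 17947)) = 4*(14599/20627) = 58396/20627 ≈ 2.8310)
(-6919 + 24295)/(d + 23365) = (-6919 + 24295)/(58396/20627 + 23365) = 17376/(482008251/20627) = 17376*(20627/482008251) = 119471584/160669417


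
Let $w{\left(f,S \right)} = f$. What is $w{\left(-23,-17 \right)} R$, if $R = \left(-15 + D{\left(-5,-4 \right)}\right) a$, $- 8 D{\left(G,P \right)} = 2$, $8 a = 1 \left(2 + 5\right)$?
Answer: $\frac{9821}{32} \approx 306.91$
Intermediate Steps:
$a = \frac{7}{8}$ ($a = \frac{1 \left(2 + 5\right)}{8} = \frac{1 \cdot 7}{8} = \frac{1}{8} \cdot 7 = \frac{7}{8} \approx 0.875$)
$D{\left(G,P \right)} = - \frac{1}{4}$ ($D{\left(G,P \right)} = \left(- \frac{1}{8}\right) 2 = - \frac{1}{4}$)
$R = - \frac{427}{32}$ ($R = \left(-15 - \frac{1}{4}\right) \frac{7}{8} = \left(- \frac{61}{4}\right) \frac{7}{8} = - \frac{427}{32} \approx -13.344$)
$w{\left(-23,-17 \right)} R = \left(-23\right) \left(- \frac{427}{32}\right) = \frac{9821}{32}$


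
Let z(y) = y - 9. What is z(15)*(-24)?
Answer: -144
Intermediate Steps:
z(y) = -9 + y
z(15)*(-24) = (-9 + 15)*(-24) = 6*(-24) = -144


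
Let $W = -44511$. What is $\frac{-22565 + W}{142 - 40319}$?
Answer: $\frac{67076}{40177} \approx 1.6695$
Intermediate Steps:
$\frac{-22565 + W}{142 - 40319} = \frac{-22565 - 44511}{142 - 40319} = - \frac{67076}{-40177} = \left(-67076\right) \left(- \frac{1}{40177}\right) = \frac{67076}{40177}$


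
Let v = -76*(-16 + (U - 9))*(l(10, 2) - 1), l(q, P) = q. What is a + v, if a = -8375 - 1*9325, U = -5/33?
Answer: -5460/11 ≈ -496.36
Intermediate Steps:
U = -5/33 (U = -5*1/33 = -5/33 ≈ -0.15152)
v = 189240/11 (v = -76*(-16 + (-5/33 - 9))*(10 - 1) = -76*(-16 - 302/33)*9 = -(-63080)*9/33 = -76*(-2490/11) = 189240/11 ≈ 17204.)
a = -17700 (a = -8375 - 9325 = -17700)
a + v = -17700 + 189240/11 = -5460/11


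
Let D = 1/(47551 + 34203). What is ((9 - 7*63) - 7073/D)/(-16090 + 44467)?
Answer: -578246474/28377 ≈ -20377.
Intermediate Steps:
D = 1/81754 ≈ 1.2232e-5
((9 - 7*63) - 7073/D)/(-16090 + 44467) = ((9 - 7*63) - 7073/1/81754)/(-16090 + 44467) = ((9 - 441) - 7073*81754)/28377 = (-432 - 578246042)*(1/28377) = -578246474*1/28377 = -578246474/28377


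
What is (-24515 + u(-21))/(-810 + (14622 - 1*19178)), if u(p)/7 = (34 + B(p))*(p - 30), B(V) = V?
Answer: 14578/2683 ≈ 5.4335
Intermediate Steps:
u(p) = 7*(-30 + p)*(34 + p) (u(p) = 7*((34 + p)*(p - 30)) = 7*((34 + p)*(-30 + p)) = 7*((-30 + p)*(34 + p)) = 7*(-30 + p)*(34 + p))
(-24515 + u(-21))/(-810 + (14622 - 1*19178)) = (-24515 + (-7140 + 7*(-21)² + 28*(-21)))/(-810 + (14622 - 1*19178)) = (-24515 + (-7140 + 7*441 - 588))/(-810 + (14622 - 19178)) = (-24515 + (-7140 + 3087 - 588))/(-810 - 4556) = (-24515 - 4641)/(-5366) = -29156*(-1/5366) = 14578/2683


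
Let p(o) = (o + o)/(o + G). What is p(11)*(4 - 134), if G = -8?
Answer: -2860/3 ≈ -953.33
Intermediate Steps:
p(o) = 2*o/(-8 + o) (p(o) = (o + o)/(o - 8) = (2*o)/(-8 + o) = 2*o/(-8 + o))
p(11)*(4 - 134) = (2*11/(-8 + 11))*(4 - 134) = (2*11/3)*(-130) = (2*11*(⅓))*(-130) = (22/3)*(-130) = -2860/3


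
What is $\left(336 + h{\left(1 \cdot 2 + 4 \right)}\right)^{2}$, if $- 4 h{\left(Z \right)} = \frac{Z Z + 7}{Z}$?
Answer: $\frac{64336441}{576} \approx 1.117 \cdot 10^{5}$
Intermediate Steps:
$h{\left(Z \right)} = - \frac{7 + Z^{2}}{4 Z}$ ($h{\left(Z \right)} = - \frac{\left(Z Z + 7\right) \frac{1}{Z}}{4} = - \frac{\left(Z^{2} + 7\right) \frac{1}{Z}}{4} = - \frac{\left(7 + Z^{2}\right) \frac{1}{Z}}{4} = - \frac{\frac{1}{Z} \left(7 + Z^{2}\right)}{4} = - \frac{7 + Z^{2}}{4 Z}$)
$\left(336 + h{\left(1 \cdot 2 + 4 \right)}\right)^{2} = \left(336 + \frac{-7 - \left(1 \cdot 2 + 4\right)^{2}}{4 \left(1 \cdot 2 + 4\right)}\right)^{2} = \left(336 + \frac{-7 - \left(2 + 4\right)^{2}}{4 \left(2 + 4\right)}\right)^{2} = \left(336 + \frac{-7 - 6^{2}}{4 \cdot 6}\right)^{2} = \left(336 + \frac{1}{4} \cdot \frac{1}{6} \left(-7 - 36\right)\right)^{2} = \left(336 + \frac{1}{4} \cdot \frac{1}{6} \left(-43\right)\right)^{2} = \left(336 - \frac{43}{24}\right)^{2} = \left(\frac{8021}{24}\right)^{2} = \frac{64336441}{576}$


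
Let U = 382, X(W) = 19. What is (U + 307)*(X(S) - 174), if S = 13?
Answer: -106795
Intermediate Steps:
(U + 307)*(X(S) - 174) = (382 + 307)*(19 - 174) = 689*(-155) = -106795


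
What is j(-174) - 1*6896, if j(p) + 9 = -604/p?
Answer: -600433/87 ≈ -6901.5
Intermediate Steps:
j(p) = -9 - 604/p
j(-174) - 1*6896 = (-9 - 604/(-174)) - 1*6896 = (-9 - 604*(-1/174)) - 6896 = (-9 + 302/87) - 6896 = -481/87 - 6896 = -600433/87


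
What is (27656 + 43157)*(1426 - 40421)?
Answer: -2761352935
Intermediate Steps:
(27656 + 43157)*(1426 - 40421) = 70813*(-38995) = -2761352935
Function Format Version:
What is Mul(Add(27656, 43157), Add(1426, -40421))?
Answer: -2761352935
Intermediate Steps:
Mul(Add(27656, 43157), Add(1426, -40421)) = Mul(70813, -38995) = -2761352935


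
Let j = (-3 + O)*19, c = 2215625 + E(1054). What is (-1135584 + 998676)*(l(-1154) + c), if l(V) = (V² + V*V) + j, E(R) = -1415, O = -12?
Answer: -667749192156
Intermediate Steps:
c = 2214210 (c = 2215625 - 1415 = 2214210)
j = -285 (j = (-3 - 12)*19 = -15*19 = -285)
l(V) = -285 + 2*V² (l(V) = (V² + V*V) - 285 = (V² + V²) - 285 = 2*V² - 285 = -285 + 2*V²)
(-1135584 + 998676)*(l(-1154) + c) = (-1135584 + 998676)*((-285 + 2*(-1154)²) + 2214210) = -136908*((-285 + 2*1331716) + 2214210) = -136908*((-285 + 2663432) + 2214210) = -136908*(2663147 + 2214210) = -136908*4877357 = -667749192156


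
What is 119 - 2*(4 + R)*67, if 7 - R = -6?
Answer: -2159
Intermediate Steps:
R = 13 (R = 7 - 1*(-6) = 7 + 6 = 13)
119 - 2*(4 + R)*67 = 119 - 2*(4 + 13)*67 = 119 - 2*17*67 = 119 - 34*67 = 119 - 2278 = -2159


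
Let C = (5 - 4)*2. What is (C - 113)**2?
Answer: 12321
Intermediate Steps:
C = 2 (C = 1*2 = 2)
(C - 113)**2 = (2 - 113)**2 = (-111)**2 = 12321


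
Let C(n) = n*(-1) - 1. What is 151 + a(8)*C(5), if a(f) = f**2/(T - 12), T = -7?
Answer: 3253/19 ≈ 171.21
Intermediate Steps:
C(n) = -1 - n (C(n) = -n - 1 = -1 - n)
a(f) = -f**2/19 (a(f) = f**2/(-7 - 12) = f**2/(-19) = -f**2/19)
151 + a(8)*C(5) = 151 + (-1/19*8**2)*(-1 - 1*5) = 151 + (-1/19*64)*(-1 - 5) = 151 - 64/19*(-6) = 151 + 384/19 = 3253/19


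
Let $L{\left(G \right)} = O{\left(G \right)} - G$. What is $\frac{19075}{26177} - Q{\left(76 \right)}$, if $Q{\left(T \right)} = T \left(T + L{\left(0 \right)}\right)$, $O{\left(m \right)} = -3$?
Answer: $- \frac{145210921}{26177} \approx -5547.3$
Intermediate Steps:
$L{\left(G \right)} = -3 - G$
$Q{\left(T \right)} = T \left(-3 + T\right)$ ($Q{\left(T \right)} = T \left(T - 3\right) = T \left(-3 + T\right)$)
$\frac{19075}{26177} - Q{\left(76 \right)} = \frac{19075}{26177} - 76 \left(-3 + 76\right) = 19075 \cdot \frac{1}{26177} - 76 \cdot 73 = \frac{19075}{26177} - 5548 = - \frac{145210921}{26177}$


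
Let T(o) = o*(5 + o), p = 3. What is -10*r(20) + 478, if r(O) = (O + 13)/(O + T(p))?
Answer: 941/2 ≈ 470.50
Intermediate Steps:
r(O) = (13 + O)/(24 + O) (r(O) = (O + 13)/(O + 3*(5 + 3)) = (13 + O)/(O + 3*8) = (13 + O)/(O + 24) = (13 + O)/(24 + O))
-10*r(20) + 478 = -10*(13 + 20)/(24 + 20) + 478 = -10*33/44 + 478 = -5*33/22 + 478 = -10*¾ + 478 = -15/2 + 478 = 941/2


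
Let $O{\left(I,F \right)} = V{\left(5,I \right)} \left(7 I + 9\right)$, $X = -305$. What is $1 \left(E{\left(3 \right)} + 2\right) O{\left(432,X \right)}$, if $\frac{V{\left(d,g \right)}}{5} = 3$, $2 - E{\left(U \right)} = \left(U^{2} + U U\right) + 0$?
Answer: $-636930$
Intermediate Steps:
$E{\left(U \right)} = 2 - 2 U^{2}$ ($E{\left(U \right)} = 2 - \left(\left(U^{2} + U U\right) + 0\right) = 2 - \left(\left(U^{2} + U^{2}\right) + 0\right) = 2 - \left(2 U^{2} + 0\right) = 2 - 2 U^{2}$)
$V{\left(d,g \right)} = 15$ ($V{\left(d,g \right)} = 5 \cdot 3 = 15$)
$O{\left(I,F \right)} = 135 + 105 I$ ($O{\left(I,F \right)} = 15 \left(7 I + 9\right) = 15 \left(9 + 7 I\right) = 135 + 105 I$)
$1 \left(E{\left(3 \right)} + 2\right) O{\left(432,X \right)} = 1 \left(\left(2 - 2 \cdot 3^{2}\right) + 2\right) \left(135 + 105 \cdot 432\right) = 1 \left(\left(2 - 18\right) + 2\right) \left(135 + 45360\right) = 1 \left(\left(2 - 18\right) + 2\right) 45495 = 1 \left(-16 + 2\right) 45495 = 1 \left(-14\right) 45495 = \left(-14\right) 45495 = -636930$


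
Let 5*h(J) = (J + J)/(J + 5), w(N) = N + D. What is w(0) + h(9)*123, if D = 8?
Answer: 1387/35 ≈ 39.629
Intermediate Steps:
w(N) = 8 + N (w(N) = N + 8 = 8 + N)
h(J) = 2*J/(5*(5 + J)) (h(J) = ((J + J)/(J + 5))/5 = ((2*J)/(5 + J))/5 = (2*J/(5 + J))/5 = 2*J/(5*(5 + J)))
w(0) + h(9)*123 = (8 + 0) + ((2/5)*9/(5 + 9))*123 = 8 + ((2/5)*9/14)*123 = 8 + ((2/5)*9*(1/14))*123 = 8 + (9/35)*123 = 8 + 1107/35 = 1387/35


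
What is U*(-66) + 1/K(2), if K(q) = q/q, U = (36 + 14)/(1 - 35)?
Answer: 1667/17 ≈ 98.059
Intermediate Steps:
U = -25/17 (U = 50/(-34) = 50*(-1/34) = -25/17 ≈ -1.4706)
K(q) = 1
U*(-66) + 1/K(2) = -25/17*(-66) + 1/1 = 1650/17 + 1 = 1667/17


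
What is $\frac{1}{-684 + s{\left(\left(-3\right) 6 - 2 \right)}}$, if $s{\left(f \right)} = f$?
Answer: $- \frac{1}{704} \approx -0.0014205$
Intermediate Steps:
$\frac{1}{-684 + s{\left(\left(-3\right) 6 - 2 \right)}} = \frac{1}{-684 - 20} = \frac{1}{-704} = - \frac{1}{704}$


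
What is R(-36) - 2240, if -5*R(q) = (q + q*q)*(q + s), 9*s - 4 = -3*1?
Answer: 6804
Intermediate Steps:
s = ⅑ (s = 4/9 + (-3*1)/9 = 4/9 + (⅑)*(-3) = 4/9 - ⅓ = ⅑ ≈ 0.11111)
R(q) = -(⅑ + q)*(q + q²)/5 (R(q) = -(q + q*q)*(q + ⅑)/5 = -(q + q²)*(⅑ + q)/5 = -(⅑ + q)*(q + q²)/5)
R(-36) - 2240 = -1/45*(-36)*(1 + 9*(-36)² + 10*(-36)) - 2240 = -1/45*(-36)*(1 + 9*1296 - 360) - 2240 = -1/45*(-36)*(1 + 11664 - 360) - 2240 = -1/45*(-36)*11305 - 2240 = 9044 - 2240 = 6804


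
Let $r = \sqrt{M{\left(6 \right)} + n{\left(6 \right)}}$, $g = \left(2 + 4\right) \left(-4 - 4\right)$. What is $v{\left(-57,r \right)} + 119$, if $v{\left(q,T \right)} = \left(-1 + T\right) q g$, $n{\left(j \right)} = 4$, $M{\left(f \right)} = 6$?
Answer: $-2617 + 2736 \sqrt{10} \approx 6035.0$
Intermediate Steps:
$g = -48$ ($g = 6 \left(-8\right) = -48$)
$r = \sqrt{10}$ ($r = \sqrt{6 + 4} = \sqrt{10} \approx 3.1623$)
$v{\left(q,T \right)} = - 48 q \left(-1 + T\right)$ ($v{\left(q,T \right)} = \left(-1 + T\right) q \left(-48\right) = q \left(-1 + T\right) \left(-48\right) = - 48 q \left(-1 + T\right)$)
$v{\left(-57,r \right)} + 119 = 48 \left(-57\right) \left(1 - \sqrt{10}\right) + 119 = \left(-2736 + 2736 \sqrt{10}\right) + 119 = -2617 + 2736 \sqrt{10}$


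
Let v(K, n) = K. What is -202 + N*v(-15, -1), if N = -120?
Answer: 1598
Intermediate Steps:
-202 + N*v(-15, -1) = -202 - 120*(-15) = -202 + 1800 = 1598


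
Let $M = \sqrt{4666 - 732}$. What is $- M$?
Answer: $- \sqrt{3934} \approx -62.722$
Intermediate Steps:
$M = \sqrt{3934} \approx 62.722$
$- M = - \sqrt{3934}$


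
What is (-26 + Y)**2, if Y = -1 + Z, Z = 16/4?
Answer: 529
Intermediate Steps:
Z = 4 (Z = 16*(1/4) = 4)
Y = 3 (Y = -1 + 4 = 3)
(-26 + Y)**2 = (-26 + 3)**2 = (-23)**2 = 529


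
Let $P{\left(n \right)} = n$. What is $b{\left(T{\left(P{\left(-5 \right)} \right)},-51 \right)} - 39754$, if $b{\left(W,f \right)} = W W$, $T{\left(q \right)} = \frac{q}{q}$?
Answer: $-39753$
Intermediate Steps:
$T{\left(q \right)} = 1$
$b{\left(W,f \right)} = W^{2}$
$b{\left(T{\left(P{\left(-5 \right)} \right)},-51 \right)} - 39754 = 1^{2} - 39754 = 1 - 39754 = -39753$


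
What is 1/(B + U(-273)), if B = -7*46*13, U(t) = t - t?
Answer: -1/4186 ≈ -0.00023889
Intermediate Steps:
U(t) = 0
B = -4186 (B = -322*13 = -4186)
1/(B + U(-273)) = 1/(-4186 + 0) = 1/(-4186) = -1/4186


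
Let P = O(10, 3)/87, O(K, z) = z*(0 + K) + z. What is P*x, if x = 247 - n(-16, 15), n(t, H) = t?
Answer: 2893/29 ≈ 99.759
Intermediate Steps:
O(K, z) = z + K*z (O(K, z) = z*K + z = K*z + z = z + K*z)
x = 263 (x = 247 - 1*(-16) = 247 + 16 = 263)
P = 11/29 (P = (3*(1 + 10))/87 = (3*11)*(1/87) = 33*(1/87) = 11/29 ≈ 0.37931)
P*x = (11/29)*263 = 2893/29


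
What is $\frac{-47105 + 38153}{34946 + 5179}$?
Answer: $- \frac{2984}{13375} \approx -0.2231$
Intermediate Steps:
$\frac{-47105 + 38153}{34946 + 5179} = - \frac{8952}{40125} = \left(-8952\right) \frac{1}{40125} = - \frac{2984}{13375}$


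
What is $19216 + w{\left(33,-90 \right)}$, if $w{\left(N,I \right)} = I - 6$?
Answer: $19120$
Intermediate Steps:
$w{\left(N,I \right)} = -6 + I$
$19216 + w{\left(33,-90 \right)} = 19216 - 96 = 19120$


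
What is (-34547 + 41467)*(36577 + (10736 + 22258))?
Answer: 481431320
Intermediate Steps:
(-34547 + 41467)*(36577 + (10736 + 22258)) = 6920*(36577 + 32994) = 6920*69571 = 481431320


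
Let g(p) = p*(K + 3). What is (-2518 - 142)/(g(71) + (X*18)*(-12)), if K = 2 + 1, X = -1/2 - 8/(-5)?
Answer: -6650/471 ≈ -14.119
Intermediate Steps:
X = 11/10 (X = -1*½ - 8*(-⅕) = -½ + 8/5 = 11/10 ≈ 1.1000)
K = 3
g(p) = 6*p (g(p) = p*(3 + 3) = p*6 = 6*p)
(-2518 - 142)/(g(71) + (X*18)*(-12)) = (-2518 - 142)/(6*71 + ((11/10)*18)*(-12)) = -2660/(426 + (99/5)*(-12)) = -2660/(426 - 1188/5) = -2660/942/5 = -2660*5/942 = -6650/471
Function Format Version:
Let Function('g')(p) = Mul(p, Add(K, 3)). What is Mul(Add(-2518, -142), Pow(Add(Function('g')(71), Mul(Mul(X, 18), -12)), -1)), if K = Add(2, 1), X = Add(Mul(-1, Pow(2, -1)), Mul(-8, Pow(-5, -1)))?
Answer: Rational(-6650, 471) ≈ -14.119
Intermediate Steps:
X = Rational(11, 10) (X = Add(Mul(-1, Rational(1, 2)), Mul(-8, Rational(-1, 5))) = Add(Rational(-1, 2), Rational(8, 5)) = Rational(11, 10) ≈ 1.1000)
K = 3
Function('g')(p) = Mul(6, p) (Function('g')(p) = Mul(p, Add(3, 3)) = Mul(p, 6) = Mul(6, p))
Mul(Add(-2518, -142), Pow(Add(Function('g')(71), Mul(Mul(X, 18), -12)), -1)) = Mul(Add(-2518, -142), Pow(Add(Mul(6, 71), Mul(Mul(Rational(11, 10), 18), -12)), -1)) = Mul(-2660, Pow(Add(426, Mul(Rational(99, 5), -12)), -1)) = Mul(-2660, Pow(Add(426, Rational(-1188, 5)), -1)) = Mul(-2660, Pow(Rational(942, 5), -1)) = Mul(-2660, Rational(5, 942)) = Rational(-6650, 471)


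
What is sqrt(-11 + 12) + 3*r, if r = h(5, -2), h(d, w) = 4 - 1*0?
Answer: 13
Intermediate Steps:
h(d, w) = 4 (h(d, w) = 4 + 0 = 4)
r = 4
sqrt(-11 + 12) + 3*r = sqrt(-11 + 12) + 3*4 = sqrt(1) + 12 = 1 + 12 = 13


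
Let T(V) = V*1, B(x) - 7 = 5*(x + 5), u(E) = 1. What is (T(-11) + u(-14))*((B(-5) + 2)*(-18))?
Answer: 1620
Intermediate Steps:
B(x) = 32 + 5*x (B(x) = 7 + 5*(x + 5) = 7 + 5*(5 + x) = 7 + (25 + 5*x) = 32 + 5*x)
T(V) = V
(T(-11) + u(-14))*((B(-5) + 2)*(-18)) = (-11 + 1)*(((32 + 5*(-5)) + 2)*(-18)) = -10*((32 - 25) + 2)*(-18) = -10*(7 + 2)*(-18) = -90*(-18) = -10*(-162) = 1620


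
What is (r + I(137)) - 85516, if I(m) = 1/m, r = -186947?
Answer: -37327430/137 ≈ -2.7246e+5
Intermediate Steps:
(r + I(137)) - 85516 = (-186947 + 1/137) - 85516 = -25611738/137 - 85516 = -37327430/137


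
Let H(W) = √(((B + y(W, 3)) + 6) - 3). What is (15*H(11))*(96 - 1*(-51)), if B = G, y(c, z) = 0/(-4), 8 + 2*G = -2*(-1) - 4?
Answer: 2205*I*√2 ≈ 3118.3*I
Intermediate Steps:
G = -5 (G = -4 + (-2*(-1) - 4)/2 = -4 + (2 - 4)/2 = -4 + (½)*(-2) = -4 - 1 = -5)
y(c, z) = 0 (y(c, z) = 0*(-¼) = 0)
B = -5
H(W) = I*√2 (H(W) = √(((-5 + 0) + 6) - 3) = √((-5 + 6) - 3) = √(1 - 3) = √(-2) = I*√2)
(15*H(11))*(96 - 1*(-51)) = (15*(I*√2))*(96 - 1*(-51)) = (15*I*√2)*(96 + 51) = (15*I*√2)*147 = 2205*I*√2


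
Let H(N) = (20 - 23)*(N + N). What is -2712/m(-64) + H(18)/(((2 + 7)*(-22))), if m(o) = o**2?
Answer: -657/5632 ≈ -0.11665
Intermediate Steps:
H(N) = -6*N
-2712/m(-64) + H(18)/(((2 + 7)*(-22))) = -2712/((-64)**2) + (-6*18)/(((2 + 7)*(-22))) = -2712/4096 - 108/(9*(-22)) = -2712*1/4096 - 108/(-198) = -339/512 - 108*(-1/198) = -339/512 + 6/11 = -657/5632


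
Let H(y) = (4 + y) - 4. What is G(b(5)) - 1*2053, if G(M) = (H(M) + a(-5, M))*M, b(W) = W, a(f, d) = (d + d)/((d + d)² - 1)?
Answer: -200722/99 ≈ -2027.5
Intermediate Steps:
a(f, d) = 2*d/(-1 + 4*d²) (a(f, d) = (2*d)/((2*d)² - 1) = (2*d)/(4*d² - 1) = (2*d)/(-1 + 4*d²) = 2*d/(-1 + 4*d²))
H(y) = y
G(M) = M*(M + 2*M/(-1 + 4*M²)) (G(M) = (M + 2*M/(-1 + 4*M²))*M = M*(M + 2*M/(-1 + 4*M²)))
G(b(5)) - 1*2053 = (5² + 4*5⁴)/(-1 + 4*5²) - 1*2053 = (25 + 4*625)/(-1 + 4*25) - 2053 = (25 + 2500)/(-1 + 100) - 2053 = 2525/99 - 2053 = -200722/99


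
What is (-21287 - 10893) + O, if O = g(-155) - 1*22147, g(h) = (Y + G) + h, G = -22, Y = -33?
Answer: -54537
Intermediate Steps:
g(h) = -55 + h (g(h) = (-33 - 22) + h = -55 + h)
O = -22357 (O = (-55 - 155) - 1*22147 = -210 - 22147 = -22357)
(-21287 - 10893) + O = (-21287 - 10893) - 22357 = -32180 - 22357 = -54537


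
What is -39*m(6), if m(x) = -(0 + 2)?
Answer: 78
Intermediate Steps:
m(x) = -2 (m(x) = -1*2 = -2)
-39*m(6) = -39*(-2) = 78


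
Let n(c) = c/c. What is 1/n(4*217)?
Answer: 1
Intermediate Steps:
n(c) = 1
1/n(4*217) = 1/1 = 1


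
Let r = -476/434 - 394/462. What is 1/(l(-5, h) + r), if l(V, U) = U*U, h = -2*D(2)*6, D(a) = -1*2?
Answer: 7161/4110775 ≈ 0.0017420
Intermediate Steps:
D(a) = -2
h = 24 (h = -2*(-2)*6 = 4*6 = 24)
r = -13961/7161 (r = -476*1/434 - 394*1/462 = -34/31 - 197/231 = -13961/7161 ≈ -1.9496)
l(V, U) = U**2
1/(l(-5, h) + r) = 1/(24**2 - 13961/7161) = 1/(576 - 13961/7161) = 1/(4110775/7161) = 7161/4110775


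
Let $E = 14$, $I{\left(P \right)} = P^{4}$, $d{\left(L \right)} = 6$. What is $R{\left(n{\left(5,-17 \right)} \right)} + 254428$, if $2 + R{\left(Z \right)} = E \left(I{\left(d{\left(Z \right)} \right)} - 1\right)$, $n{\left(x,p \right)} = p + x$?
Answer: $272556$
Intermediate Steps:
$R{\left(Z \right)} = 18128$ ($R{\left(Z \right)} = -2 + 14 \left(6^{4} - 1\right) = -2 + 14 \left(1296 - 1\right) = -2 + 14 \cdot 1295 = -2 + 18130 = 18128$)
$R{\left(n{\left(5,-17 \right)} \right)} + 254428 = 18128 + 254428 = 272556$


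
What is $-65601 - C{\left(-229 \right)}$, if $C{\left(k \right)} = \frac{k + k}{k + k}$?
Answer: $-65602$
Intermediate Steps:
$C{\left(k \right)} = 1$ ($C{\left(k \right)} = \frac{2 k}{2 k} = 2 k \frac{1}{2 k} = 1$)
$-65601 - C{\left(-229 \right)} = -65601 - 1 = -65602$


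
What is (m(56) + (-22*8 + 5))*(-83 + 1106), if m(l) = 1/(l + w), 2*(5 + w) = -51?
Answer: -2973179/17 ≈ -1.7489e+5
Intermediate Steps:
w = -61/2 (w = -5 + (½)*(-51) = -5 - 51/2 = -61/2 ≈ -30.500)
m(l) = 1/(-61/2 + l) (m(l) = 1/(l - 61/2) = 1/(-61/2 + l))
(m(56) + (-22*8 + 5))*(-83 + 1106) = (2/(-61 + 2*56) + (-22*8 + 5))*(-83 + 1106) = (2/(-61 + 112) + (-176 + 5))*1023 = (2/51 - 171)*1023 = -8719/51*1023 = -2973179/17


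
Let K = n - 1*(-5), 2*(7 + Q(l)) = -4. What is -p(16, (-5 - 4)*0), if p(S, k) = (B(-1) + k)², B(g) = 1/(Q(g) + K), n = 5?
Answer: -1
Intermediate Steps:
Q(l) = -9 (Q(l) = -7 + (½)*(-4) = -7 - 2 = -9)
K = 10 (K = 5 - 1*(-5) = 5 + 5 = 10)
B(g) = 1 (B(g) = 1/(-9 + 10) = 1/1 = 1)
p(S, k) = (1 + k)²
-p(16, (-5 - 4)*0) = -(1 + (-5 - 4)*0)² = -(1 - 9*0)² = -(1 + 0)² = -1*1² = -1*1 = -1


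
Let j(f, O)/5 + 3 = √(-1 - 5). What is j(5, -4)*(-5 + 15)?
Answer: -150 + 50*I*√6 ≈ -150.0 + 122.47*I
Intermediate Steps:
j(f, O) = -15 + 5*I*√6 (j(f, O) = -15 + 5*√(-1 - 5) = -15 + 5*√(-6) = -15 + 5*(I*√6) = -15 + 5*I*√6)
j(5, -4)*(-5 + 15) = (-15 + 5*I*√6)*(-5 + 15) = (-15 + 5*I*√6)*10 = -150 + 50*I*√6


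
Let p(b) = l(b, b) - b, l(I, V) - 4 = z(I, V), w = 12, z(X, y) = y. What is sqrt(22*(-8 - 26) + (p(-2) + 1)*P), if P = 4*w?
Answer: 2*I*sqrt(127) ≈ 22.539*I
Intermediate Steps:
l(I, V) = 4 + V
P = 48 (P = 4*12 = 48)
p(b) = 4 (p(b) = (4 + b) - b = 4)
sqrt(22*(-8 - 26) + (p(-2) + 1)*P) = sqrt(22*(-8 - 26) + (4 + 1)*48) = sqrt(22*(-34) + 5*48) = sqrt(-748 + 240) = sqrt(-508) = 2*I*sqrt(127)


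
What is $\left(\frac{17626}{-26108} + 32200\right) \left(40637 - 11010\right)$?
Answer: $\frac{12453116524849}{13054} \approx 9.5397 \cdot 10^{8}$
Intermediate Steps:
$\left(\frac{17626}{-26108} + 32200\right) \left(40637 - 11010\right) = \left(17626 \left(- \frac{1}{26108}\right) + 32200\right) 29627 = \left(- \frac{8813}{13054} + 32200\right) 29627 = \frac{420329987}{13054} \cdot 29627 = \frac{12453116524849}{13054}$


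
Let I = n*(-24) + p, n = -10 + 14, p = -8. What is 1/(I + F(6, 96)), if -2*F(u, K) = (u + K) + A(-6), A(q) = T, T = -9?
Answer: -2/301 ≈ -0.0066445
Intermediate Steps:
A(q) = -9
n = 4
F(u, K) = 9/2 - K/2 - u/2 (F(u, K) = -((u + K) - 9)/2 = -((K + u) - 9)/2 = -(-9 + K + u)/2 = 9/2 - K/2 - u/2)
I = -104 (I = 4*(-24) - 8 = -96 - 8 = -104)
1/(I + F(6, 96)) = 1/(-104 + (9/2 - ½*96 - ½*6)) = 1/(-104 + (9/2 - 48 - 3)) = 1/(-104 - 93/2) = 1/(-301/2) = -2/301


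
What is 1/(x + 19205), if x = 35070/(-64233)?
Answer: 21411/411186565 ≈ 5.2071e-5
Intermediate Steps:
x = -11690/21411 (x = 35070*(-1/64233) = -11690/21411 ≈ -0.54598)
1/(x + 19205) = 1/(-11690/21411 + 19205) = 1/(411186565/21411) = 21411/411186565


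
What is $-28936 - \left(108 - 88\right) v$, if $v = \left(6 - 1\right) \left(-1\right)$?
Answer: $-28836$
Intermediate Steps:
$v = -5$ ($v = 5 \left(-1\right) = -5$)
$-28936 - \left(108 - 88\right) v = -28936 - \left(108 - 88\right) \left(-5\right) = -28936 - 20 \left(-5\right) = -28936 - -100 = -28936 + 100 = -28836$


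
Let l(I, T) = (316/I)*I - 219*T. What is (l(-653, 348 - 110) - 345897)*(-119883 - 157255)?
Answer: 110218614014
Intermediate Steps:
l(I, T) = 316 - 219*T
(l(-653, 348 - 110) - 345897)*(-119883 - 157255) = ((316 - 219*(348 - 110)) - 345897)*(-119883 - 157255) = ((316 - 219*238) - 345897)*(-277138) = ((316 - 52122) - 345897)*(-277138) = (-51806 - 345897)*(-277138) = -397703*(-277138) = 110218614014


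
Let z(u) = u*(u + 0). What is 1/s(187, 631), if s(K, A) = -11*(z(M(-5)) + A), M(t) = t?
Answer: -1/7216 ≈ -0.00013858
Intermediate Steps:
z(u) = u**2 (z(u) = u*u = u**2)
s(K, A) = -275 - 11*A (s(K, A) = -11*((-5)**2 + A) = -11*(25 + A) = -275 - 11*A)
1/s(187, 631) = 1/(-275 - 11*631) = 1/(-275 - 6941) = 1/(-7216) = -1/7216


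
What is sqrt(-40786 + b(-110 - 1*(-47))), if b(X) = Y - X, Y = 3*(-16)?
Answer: I*sqrt(40771) ≈ 201.92*I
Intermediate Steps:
Y = -48
b(X) = -48 - X
sqrt(-40786 + b(-110 - 1*(-47))) = sqrt(-40786 + (-48 - (-110 - 1*(-47)))) = sqrt(-40786 + (-48 - (-110 + 47))) = sqrt(-40786 + (-48 - 1*(-63))) = sqrt(-40786 + (-48 + 63)) = sqrt(-40786 + 15) = sqrt(-40771) = I*sqrt(40771)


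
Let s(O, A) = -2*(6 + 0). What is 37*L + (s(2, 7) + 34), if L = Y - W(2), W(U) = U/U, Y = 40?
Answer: 1465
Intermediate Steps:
s(O, A) = -12 (s(O, A) = -2*6 = -12)
W(U) = 1
L = 39 (L = 40 - 1*1 = 40 - 1 = 39)
37*L + (s(2, 7) + 34) = 37*39 + (-12 + 34) = 1443 + 22 = 1465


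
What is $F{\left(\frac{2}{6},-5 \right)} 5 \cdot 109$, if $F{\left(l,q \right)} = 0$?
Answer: $0$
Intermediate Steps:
$F{\left(\frac{2}{6},-5 \right)} 5 \cdot 109 = 0 \cdot 5 \cdot 109 = 0 \cdot 109 = 0$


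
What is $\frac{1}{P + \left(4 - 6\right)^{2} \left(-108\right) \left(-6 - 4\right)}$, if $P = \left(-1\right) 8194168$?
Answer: $- \frac{1}{8189848} \approx -1.221 \cdot 10^{-7}$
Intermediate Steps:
$P = -8194168$
$\frac{1}{P + \left(4 - 6\right)^{2} \left(-108\right) \left(-6 - 4\right)} = \frac{1}{-8194168 + \left(4 - 6\right)^{2} \left(-108\right) \left(-6 - 4\right)} = \frac{1}{-8194168 + \left(-2\right)^{2} \left(-108\right) \left(-6 - 4\right)} = \frac{1}{-8194168 + 4 \left(-108\right) \left(-10\right)} = \frac{1}{-8194168 - -4320} = \frac{1}{-8194168 + 4320} = \frac{1}{-8189848} = - \frac{1}{8189848}$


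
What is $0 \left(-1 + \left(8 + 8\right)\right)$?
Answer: $0$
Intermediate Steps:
$0 \left(-1 + \left(8 + 8\right)\right) = 0 \left(-1 + 16\right) = 0 \cdot 15 = 0$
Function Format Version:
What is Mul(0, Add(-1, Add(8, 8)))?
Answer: 0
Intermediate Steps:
Mul(0, Add(-1, Add(8, 8))) = Mul(0, Add(-1, 16)) = Mul(0, 15) = 0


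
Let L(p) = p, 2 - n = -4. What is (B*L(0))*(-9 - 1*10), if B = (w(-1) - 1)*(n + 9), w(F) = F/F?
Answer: 0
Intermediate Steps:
n = 6 (n = 2 - 1*(-4) = 2 + 4 = 6)
w(F) = 1
B = 0 (B = (1 - 1)*(6 + 9) = 0*15 = 0)
(B*L(0))*(-9 - 1*10) = (0*0)*(-9 - 1*10) = 0*(-9 - 10) = 0*(-19) = 0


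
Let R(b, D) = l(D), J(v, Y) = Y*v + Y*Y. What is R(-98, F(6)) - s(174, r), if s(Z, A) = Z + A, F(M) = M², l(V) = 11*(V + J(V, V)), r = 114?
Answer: 28620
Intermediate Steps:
J(v, Y) = Y² + Y*v (J(v, Y) = Y*v + Y² = Y² + Y*v)
l(V) = 11*V + 22*V² (l(V) = 11*(V + V*(V + V)) = 11*(V + V*(2*V)) = 11*(V + 2*V²) = 11*V + 22*V²)
s(Z, A) = A + Z
R(b, D) = 11*D*(1 + 2*D)
R(-98, F(6)) - s(174, r) = 11*6²*(1 + 2*6²) - (114 + 174) = 11*36*(1 + 2*36) - 1*288 = 11*36*(1 + 72) - 288 = 11*36*73 - 288 = 28908 - 288 = 28620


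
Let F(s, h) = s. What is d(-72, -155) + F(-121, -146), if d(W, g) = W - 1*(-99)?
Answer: -94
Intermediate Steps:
d(W, g) = 99 + W (d(W, g) = W + 99 = 99 + W)
d(-72, -155) + F(-121, -146) = (99 - 72) - 121 = 27 - 121 = -94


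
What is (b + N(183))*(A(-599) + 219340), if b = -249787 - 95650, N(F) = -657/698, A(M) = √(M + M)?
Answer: -26443156954610/349 - 241115683*I*√1198/698 ≈ -7.5768e+10 - 1.1956e+7*I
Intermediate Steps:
A(M) = √2*√M (A(M) = √(2*M) = √2*√M)
N(F) = -657/698 (N(F) = -657*1/698 = -657/698)
b = -345437
(b + N(183))*(A(-599) + 219340) = (-345437 - 657/698)*(√2*√(-599) + 219340) = -241115683*(√2*(I*√599) + 219340)/698 = -241115683*(I*√1198 + 219340)/698 = -241115683*(219340 + I*√1198)/698 = -26443156954610/349 - 241115683*I*√1198/698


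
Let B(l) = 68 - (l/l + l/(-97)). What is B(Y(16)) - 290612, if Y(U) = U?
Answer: -28182849/97 ≈ -2.9055e+5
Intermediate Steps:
B(l) = 67 + l/97 (B(l) = 68 - (1 + l*(-1/97)) = 68 - (1 - l/97) = 68 + (-1 + l/97) = 67 + l/97)
B(Y(16)) - 290612 = (67 + (1/97)*16) - 290612 = (67 + 16/97) - 290612 = 6515/97 - 290612 = -28182849/97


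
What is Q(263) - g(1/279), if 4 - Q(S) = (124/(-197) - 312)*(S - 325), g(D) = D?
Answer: -1065129569/54963 ≈ -19379.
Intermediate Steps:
Q(S) = -20015312/197 + 61588*S/197 (Q(S) = 4 - (124/(-197) - 312)*(S - 325) = 4 - (124*(-1/197) - 312)*(-325 + S) = 4 - (-124/197 - 312)*(-325 + S) = 4 - (-61588)*(-325 + S)/197 = 4 - (20016100/197 - 61588*S/197) = 4 + (-20016100/197 + 61588*S/197) = -20015312/197 + 61588*S/197)
Q(263) - g(1/279) = (-20015312/197 + (61588/197)*263) - 1/279 = (-20015312/197 + 16197644/197) - 1*1/279 = -3817668/197 - 1/279 = -1065129569/54963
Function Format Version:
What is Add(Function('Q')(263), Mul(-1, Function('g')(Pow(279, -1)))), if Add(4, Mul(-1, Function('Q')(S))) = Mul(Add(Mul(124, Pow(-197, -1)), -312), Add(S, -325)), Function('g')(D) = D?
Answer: Rational(-1065129569, 54963) ≈ -19379.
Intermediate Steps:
Function('Q')(S) = Add(Rational(-20015312, 197), Mul(Rational(61588, 197), S)) (Function('Q')(S) = Add(4, Mul(-1, Mul(Add(Mul(124, Pow(-197, -1)), -312), Add(S, -325)))) = Add(4, Mul(-1, Mul(Add(Mul(124, Rational(-1, 197)), -312), Add(-325, S)))) = Add(4, Mul(-1, Mul(Add(Rational(-124, 197), -312), Add(-325, S)))) = Add(4, Mul(-1, Mul(Rational(-61588, 197), Add(-325, S)))) = Add(4, Mul(-1, Add(Rational(20016100, 197), Mul(Rational(-61588, 197), S)))) = Add(4, Add(Rational(-20016100, 197), Mul(Rational(61588, 197), S))) = Add(Rational(-20015312, 197), Mul(Rational(61588, 197), S)))
Add(Function('Q')(263), Mul(-1, Function('g')(Pow(279, -1)))) = Add(Add(Rational(-20015312, 197), Mul(Rational(61588, 197), 263)), Mul(-1, Pow(279, -1))) = Add(Add(Rational(-20015312, 197), Rational(16197644, 197)), Mul(-1, Rational(1, 279))) = Add(Rational(-3817668, 197), Rational(-1, 279)) = Rational(-1065129569, 54963)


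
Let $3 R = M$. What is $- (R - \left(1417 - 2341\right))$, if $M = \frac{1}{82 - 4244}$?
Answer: $- \frac{11537063}{12486} \approx -924.0$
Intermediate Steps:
$M = - \frac{1}{4162}$ ($M = \frac{1}{-4162} = - \frac{1}{4162} \approx -0.00024027$)
$R = - \frac{1}{12486}$ ($R = \frac{1}{3} \left(- \frac{1}{4162}\right) = - \frac{1}{12486} \approx -8.009 \cdot 10^{-5}$)
$- (R - \left(1417 - 2341\right)) = - (- \frac{1}{12486} - \left(1417 - 2341\right)) = - (- \frac{1}{12486} - -924) = - (- \frac{1}{12486} + 924) = \left(-1\right) \frac{11537063}{12486} = - \frac{11537063}{12486}$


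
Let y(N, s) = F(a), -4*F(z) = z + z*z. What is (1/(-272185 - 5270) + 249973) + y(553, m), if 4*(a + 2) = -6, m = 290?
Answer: 1109690428499/4439280 ≈ 2.4997e+5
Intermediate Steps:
a = -7/2 (a = -2 + (¼)*(-6) = -2 - 3/2 = -7/2 ≈ -3.5000)
F(z) = -z/4 - z²/4 (F(z) = -(z + z*z)/4 = -(z + z²)/4 = -z/4 - z²/4)
y(N, s) = -35/16 (y(N, s) = -¼*(-7/2)*(1 - 7/2) = -¼*(-7/2)*(-5/2) = -35/16)
(1/(-272185 - 5270) + 249973) + y(553, m) = (1/(-272185 - 5270) + 249973) - 35/16 = (1/(-277455) + 249973) - 35/16 = (-1/277455 + 249973) - 35/16 = 69356258714/277455 - 35/16 = 1109690428499/4439280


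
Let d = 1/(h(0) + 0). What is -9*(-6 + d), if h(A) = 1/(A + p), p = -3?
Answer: 81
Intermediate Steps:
h(A) = 1/(-3 + A) (h(A) = 1/(A - 3) = 1/(-3 + A))
d = -3 (d = 1/(1/(-3 + 0) + 0) = 1/(1/(-3) + 0) = 1/(-1/3 + 0) = 1/(-1/3) = -3)
-9*(-6 + d) = -9*(-6 - 3) = -9*(-9) = 81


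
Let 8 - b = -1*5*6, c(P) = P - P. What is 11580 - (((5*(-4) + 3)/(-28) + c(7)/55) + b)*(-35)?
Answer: 51725/4 ≈ 12931.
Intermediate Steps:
c(P) = 0
b = 38 (b = 8 - (-1*5)*6 = 8 - (-5)*6 = 8 - 1*(-30) = 8 + 30 = 38)
11580 - (((5*(-4) + 3)/(-28) + c(7)/55) + b)*(-35) = 11580 - (((5*(-4) + 3)/(-28) + 0/55) + 38)*(-35) = 11580 - (((-20 + 3)*(-1/28) + 0*(1/55)) + 38)*(-35) = 11580 - ((-17*(-1/28) + 0) + 38)*(-35) = 11580 - ((17/28 + 0) + 38)*(-35) = 11580 - (17/28 + 38)*(-35) = 11580 - 1081*(-35)/28 = 11580 - 1*(-5405/4) = 11580 + 5405/4 = 51725/4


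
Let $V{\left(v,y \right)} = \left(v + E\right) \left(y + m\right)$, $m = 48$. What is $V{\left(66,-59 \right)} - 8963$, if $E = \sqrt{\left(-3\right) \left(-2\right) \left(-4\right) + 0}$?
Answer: $-9689 - 22 i \sqrt{6} \approx -9689.0 - 53.889 i$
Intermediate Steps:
$E = 2 i \sqrt{6}$ ($E = \sqrt{6 \left(-4\right) + 0} = \sqrt{-24 + 0} = \sqrt{-24} = 2 i \sqrt{6} \approx 4.899 i$)
$V{\left(v,y \right)} = \left(48 + y\right) \left(v + 2 i \sqrt{6}\right)$ ($V{\left(v,y \right)} = \left(v + 2 i \sqrt{6}\right) \left(y + 48\right) = \left(v + 2 i \sqrt{6}\right) \left(48 + y\right) = \left(48 + y\right) \left(v + 2 i \sqrt{6}\right)$)
$V{\left(66,-59 \right)} - 8963 = \left(48 \cdot 66 + 66 \left(-59\right) + 96 i \sqrt{6} + 2 i \left(-59\right) \sqrt{6}\right) - 8963 = \left(3168 - 3894 + 96 i \sqrt{6} - 118 i \sqrt{6}\right) - 8963 = \left(-726 - 22 i \sqrt{6}\right) - 8963 = -9689 - 22 i \sqrt{6}$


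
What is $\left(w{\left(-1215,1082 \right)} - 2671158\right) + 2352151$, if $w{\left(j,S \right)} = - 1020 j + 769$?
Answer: $921062$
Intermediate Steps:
$w{\left(j,S \right)} = 769 - 1020 j$
$\left(w{\left(-1215,1082 \right)} - 2671158\right) + 2352151 = \left(\left(769 - -1239300\right) - 2671158\right) + 2352151 = \left(\left(769 + 1239300\right) - 2671158\right) + 2352151 = \left(1240069 - 2671158\right) + 2352151 = -1431089 + 2352151 = 921062$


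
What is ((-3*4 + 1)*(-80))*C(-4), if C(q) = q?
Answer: -3520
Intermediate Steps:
((-3*4 + 1)*(-80))*C(-4) = ((-3*4 + 1)*(-80))*(-4) = ((-12 + 1)*(-80))*(-4) = -11*(-80)*(-4) = 880*(-4) = -3520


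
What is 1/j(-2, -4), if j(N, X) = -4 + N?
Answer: -⅙ ≈ -0.16667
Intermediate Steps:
1/j(-2, -4) = 1/(-4 - 2) = 1/(-6) = -⅙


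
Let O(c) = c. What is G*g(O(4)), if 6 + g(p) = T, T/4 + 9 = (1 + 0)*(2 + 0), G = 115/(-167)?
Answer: 3910/167 ≈ 23.413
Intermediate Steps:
G = -115/167 (G = 115*(-1/167) = -115/167 ≈ -0.68862)
T = -28 (T = -36 + 4*((1 + 0)*(2 + 0)) = -36 + 4*(1*2) = -36 + 4*2 = -36 + 8 = -28)
g(p) = -34 (g(p) = -6 - 28 = -34)
G*g(O(4)) = -115/167*(-34) = 3910/167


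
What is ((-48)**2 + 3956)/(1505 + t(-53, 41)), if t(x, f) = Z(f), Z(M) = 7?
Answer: 1565/378 ≈ 4.1402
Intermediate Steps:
t(x, f) = 7
((-48)**2 + 3956)/(1505 + t(-53, 41)) = ((-48)**2 + 3956)/(1505 + 7) = (2304 + 3956)/1512 = 6260*(1/1512) = 1565/378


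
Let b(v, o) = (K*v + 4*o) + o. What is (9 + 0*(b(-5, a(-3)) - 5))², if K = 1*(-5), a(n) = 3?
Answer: 81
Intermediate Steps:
K = -5
b(v, o) = -5*v + 5*o (b(v, o) = (-5*v + 4*o) + o = -5*v + 5*o)
(9 + 0*(b(-5, a(-3)) - 5))² = (9 + 0*((-5*(-5) + 5*3) - 5))² = (9 + 0*((25 + 15) - 5))² = (9 + 0*(40 - 5))² = (9 + 0*35)² = (9 + 0)² = 9² = 81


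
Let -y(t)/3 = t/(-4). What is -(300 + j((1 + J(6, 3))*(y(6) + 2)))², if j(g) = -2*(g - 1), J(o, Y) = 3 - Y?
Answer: -83521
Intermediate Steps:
y(t) = 3*t/4 (y(t) = -3*t/(-4) = -3*t*(-1)/4 = -(-3)*t/4 = 3*t/4)
j(g) = 2 - 2*g (j(g) = -2*(-1 + g) = 2 - 2*g)
-(300 + j((1 + J(6, 3))*(y(6) + 2)))² = -(300 + (2 - 2*(1 + (3 - 1*3))*((¾)*6 + 2)))² = -(300 + (2 - 2*(1 + (3 - 3))*(9/2 + 2)))² = -(300 + (2 - 2*(1 + 0)*13/2))² = -(300 + (2 - 2*13/2))² = -(300 + (2 - 13))² = -(300 - 11)² = -1*289² = -1*83521 = -83521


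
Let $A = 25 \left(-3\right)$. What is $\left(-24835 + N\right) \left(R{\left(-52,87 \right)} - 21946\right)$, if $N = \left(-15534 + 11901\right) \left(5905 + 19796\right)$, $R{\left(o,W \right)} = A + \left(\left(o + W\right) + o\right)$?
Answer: $2058273565584$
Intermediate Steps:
$A = -75$
$R{\left(o,W \right)} = -75 + W + 2 o$ ($R{\left(o,W \right)} = -75 + \left(\left(o + W\right) + o\right) = -75 + \left(\left(W + o\right) + o\right) = -75 + \left(W + 2 o\right) = -75 + W + 2 o$)
$N = -93371733$ ($N = \left(-3633\right) 25701 = -93371733$)
$\left(-24835 + N\right) \left(R{\left(-52,87 \right)} - 21946\right) = \left(-24835 - 93371733\right) \left(\left(-75 + 87 + 2 \left(-52\right)\right) - 21946\right) = - 93396568 \left(\left(-75 + 87 - 104\right) - 21946\right) = - 93396568 \left(-92 - 21946\right) = \left(-93396568\right) \left(-22038\right) = 2058273565584$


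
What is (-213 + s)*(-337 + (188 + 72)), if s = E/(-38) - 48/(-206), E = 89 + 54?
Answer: 65257423/3914 ≈ 16673.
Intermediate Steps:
E = 143
s = -13817/3914 (s = 143/(-38) - 48/(-206) = 143*(-1/38) - 48*(-1/206) = -143/38 + 24/103 = -13817/3914 ≈ -3.5301)
(-213 + s)*(-337 + (188 + 72)) = (-213 - 13817/3914)*(-337 + (188 + 72)) = -847499*(-337 + 260)/3914 = -847499/3914*(-77) = 65257423/3914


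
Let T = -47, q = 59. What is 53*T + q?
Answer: -2432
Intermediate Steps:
53*T + q = 53*(-47) + 59 = -2491 + 59 = -2432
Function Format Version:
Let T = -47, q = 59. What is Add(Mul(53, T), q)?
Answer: -2432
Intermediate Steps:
Add(Mul(53, T), q) = Add(Mul(53, -47), 59) = Add(-2491, 59) = -2432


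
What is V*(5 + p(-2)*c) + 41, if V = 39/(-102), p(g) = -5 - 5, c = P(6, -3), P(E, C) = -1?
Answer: 1199/34 ≈ 35.265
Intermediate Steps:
c = -1
p(g) = -10
V = -13/34 (V = 39*(-1/102) = -13/34 ≈ -0.38235)
V*(5 + p(-2)*c) + 41 = -13*(5 - 10*(-1))/34 + 41 = -13*(5 + 10)/34 + 41 = -13/34*15 + 41 = -195/34 + 41 = 1199/34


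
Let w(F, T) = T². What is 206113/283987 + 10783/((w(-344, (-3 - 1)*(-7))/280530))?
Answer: 429524027168861/111322904 ≈ 3.8584e+6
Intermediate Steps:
206113/283987 + 10783/((w(-344, (-3 - 1)*(-7))/280530)) = 206113/283987 + 10783/((((-3 - 1)*(-7))²/280530)) = 206113*(1/283987) + 10783/(((-4*(-7))²*(1/280530))) = 206113/283987 + 10783/((28²*(1/280530))) = 206113/283987 + 10783/((784*(1/280530))) = 206113/283987 + 10783/(392/140265) = 206113/283987 + 10783*(140265/392) = 206113/283987 + 1512477495/392 = 429524027168861/111322904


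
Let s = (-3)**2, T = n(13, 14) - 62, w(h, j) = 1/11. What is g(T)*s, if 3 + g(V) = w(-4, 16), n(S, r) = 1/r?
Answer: -288/11 ≈ -26.182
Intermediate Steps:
w(h, j) = 1/11
T = -867/14 (T = 1/14 - 62 = -867/14 ≈ -61.929)
g(V) = -32/11 (g(V) = -3 + 1/11 = -32/11)
s = 9
g(T)*s = -32/11*9 = -288/11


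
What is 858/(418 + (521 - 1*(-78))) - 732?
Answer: -247862/339 ≈ -731.16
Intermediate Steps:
858/(418 + (521 - 1*(-78))) - 732 = 858/(418 + (521 + 78)) - 732 = 858/(418 + 599) - 732 = 858/1017 - 732 = 858*(1/1017) - 732 = 286/339 - 732 = -247862/339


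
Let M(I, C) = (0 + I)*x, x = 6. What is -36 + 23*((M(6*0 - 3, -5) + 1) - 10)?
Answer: -657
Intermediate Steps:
M(I, C) = 6*I (M(I, C) = (0 + I)*6 = I*6 = 6*I)
-36 + 23*((M(6*0 - 3, -5) + 1) - 10) = -36 + 23*((6*(6*0 - 3) + 1) - 10) = -36 + 23*((6*(0 - 3) + 1) - 10) = -36 + 23*((6*(-3) + 1) - 10) = -36 + 23*((-18 + 1) - 10) = -36 + 23*(-17 - 10) = -36 + 23*(-27) = -36 - 621 = -657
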